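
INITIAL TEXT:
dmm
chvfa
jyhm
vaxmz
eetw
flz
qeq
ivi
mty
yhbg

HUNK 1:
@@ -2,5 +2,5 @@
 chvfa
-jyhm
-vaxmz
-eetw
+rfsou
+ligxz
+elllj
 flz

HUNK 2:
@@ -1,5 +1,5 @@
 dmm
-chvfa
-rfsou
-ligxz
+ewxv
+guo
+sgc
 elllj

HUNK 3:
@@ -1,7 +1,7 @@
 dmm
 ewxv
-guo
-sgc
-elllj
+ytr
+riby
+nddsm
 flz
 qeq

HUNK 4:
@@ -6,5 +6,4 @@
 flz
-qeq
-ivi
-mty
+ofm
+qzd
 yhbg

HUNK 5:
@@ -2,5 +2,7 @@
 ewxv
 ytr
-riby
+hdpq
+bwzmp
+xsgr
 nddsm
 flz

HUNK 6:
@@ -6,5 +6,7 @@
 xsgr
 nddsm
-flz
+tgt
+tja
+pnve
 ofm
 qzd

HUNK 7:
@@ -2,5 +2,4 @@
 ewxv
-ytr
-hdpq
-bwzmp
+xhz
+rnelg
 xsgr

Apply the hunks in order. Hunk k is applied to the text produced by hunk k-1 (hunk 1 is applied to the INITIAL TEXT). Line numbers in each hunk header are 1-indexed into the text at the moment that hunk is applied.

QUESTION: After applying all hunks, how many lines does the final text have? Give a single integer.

Answer: 12

Derivation:
Hunk 1: at line 2 remove [jyhm,vaxmz,eetw] add [rfsou,ligxz,elllj] -> 10 lines: dmm chvfa rfsou ligxz elllj flz qeq ivi mty yhbg
Hunk 2: at line 1 remove [chvfa,rfsou,ligxz] add [ewxv,guo,sgc] -> 10 lines: dmm ewxv guo sgc elllj flz qeq ivi mty yhbg
Hunk 3: at line 1 remove [guo,sgc,elllj] add [ytr,riby,nddsm] -> 10 lines: dmm ewxv ytr riby nddsm flz qeq ivi mty yhbg
Hunk 4: at line 6 remove [qeq,ivi,mty] add [ofm,qzd] -> 9 lines: dmm ewxv ytr riby nddsm flz ofm qzd yhbg
Hunk 5: at line 2 remove [riby] add [hdpq,bwzmp,xsgr] -> 11 lines: dmm ewxv ytr hdpq bwzmp xsgr nddsm flz ofm qzd yhbg
Hunk 6: at line 6 remove [flz] add [tgt,tja,pnve] -> 13 lines: dmm ewxv ytr hdpq bwzmp xsgr nddsm tgt tja pnve ofm qzd yhbg
Hunk 7: at line 2 remove [ytr,hdpq,bwzmp] add [xhz,rnelg] -> 12 lines: dmm ewxv xhz rnelg xsgr nddsm tgt tja pnve ofm qzd yhbg
Final line count: 12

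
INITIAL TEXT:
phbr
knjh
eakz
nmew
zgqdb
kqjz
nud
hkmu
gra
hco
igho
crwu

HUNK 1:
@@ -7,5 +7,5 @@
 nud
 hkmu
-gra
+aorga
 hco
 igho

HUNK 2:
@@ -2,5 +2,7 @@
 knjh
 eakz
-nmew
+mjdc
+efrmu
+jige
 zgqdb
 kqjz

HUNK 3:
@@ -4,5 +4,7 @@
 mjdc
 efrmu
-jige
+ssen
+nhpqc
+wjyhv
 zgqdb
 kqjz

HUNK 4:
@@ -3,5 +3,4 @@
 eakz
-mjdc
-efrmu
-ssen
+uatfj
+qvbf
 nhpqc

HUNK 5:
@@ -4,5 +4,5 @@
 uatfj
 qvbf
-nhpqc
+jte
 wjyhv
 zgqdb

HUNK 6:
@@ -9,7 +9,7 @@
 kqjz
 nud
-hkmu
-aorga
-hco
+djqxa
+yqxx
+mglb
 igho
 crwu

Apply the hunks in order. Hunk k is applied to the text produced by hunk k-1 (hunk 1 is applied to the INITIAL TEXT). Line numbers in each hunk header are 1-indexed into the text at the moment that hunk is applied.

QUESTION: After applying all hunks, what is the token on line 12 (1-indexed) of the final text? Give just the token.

Hunk 1: at line 7 remove [gra] add [aorga] -> 12 lines: phbr knjh eakz nmew zgqdb kqjz nud hkmu aorga hco igho crwu
Hunk 2: at line 2 remove [nmew] add [mjdc,efrmu,jige] -> 14 lines: phbr knjh eakz mjdc efrmu jige zgqdb kqjz nud hkmu aorga hco igho crwu
Hunk 3: at line 4 remove [jige] add [ssen,nhpqc,wjyhv] -> 16 lines: phbr knjh eakz mjdc efrmu ssen nhpqc wjyhv zgqdb kqjz nud hkmu aorga hco igho crwu
Hunk 4: at line 3 remove [mjdc,efrmu,ssen] add [uatfj,qvbf] -> 15 lines: phbr knjh eakz uatfj qvbf nhpqc wjyhv zgqdb kqjz nud hkmu aorga hco igho crwu
Hunk 5: at line 4 remove [nhpqc] add [jte] -> 15 lines: phbr knjh eakz uatfj qvbf jte wjyhv zgqdb kqjz nud hkmu aorga hco igho crwu
Hunk 6: at line 9 remove [hkmu,aorga,hco] add [djqxa,yqxx,mglb] -> 15 lines: phbr knjh eakz uatfj qvbf jte wjyhv zgqdb kqjz nud djqxa yqxx mglb igho crwu
Final line 12: yqxx

Answer: yqxx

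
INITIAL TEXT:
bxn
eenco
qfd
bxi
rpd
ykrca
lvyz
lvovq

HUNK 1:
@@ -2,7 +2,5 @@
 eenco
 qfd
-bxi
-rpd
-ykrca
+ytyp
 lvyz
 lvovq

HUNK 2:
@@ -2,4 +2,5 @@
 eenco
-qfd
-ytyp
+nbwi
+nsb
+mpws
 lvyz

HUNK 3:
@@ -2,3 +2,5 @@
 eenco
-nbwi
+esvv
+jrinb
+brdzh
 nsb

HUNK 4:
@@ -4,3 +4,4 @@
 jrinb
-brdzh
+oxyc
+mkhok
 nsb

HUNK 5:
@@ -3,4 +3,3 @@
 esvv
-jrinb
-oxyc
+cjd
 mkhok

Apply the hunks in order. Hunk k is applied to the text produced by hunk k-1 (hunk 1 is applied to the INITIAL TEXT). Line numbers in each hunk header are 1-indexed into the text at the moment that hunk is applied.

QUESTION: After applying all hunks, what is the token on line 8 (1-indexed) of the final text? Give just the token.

Answer: lvyz

Derivation:
Hunk 1: at line 2 remove [bxi,rpd,ykrca] add [ytyp] -> 6 lines: bxn eenco qfd ytyp lvyz lvovq
Hunk 2: at line 2 remove [qfd,ytyp] add [nbwi,nsb,mpws] -> 7 lines: bxn eenco nbwi nsb mpws lvyz lvovq
Hunk 3: at line 2 remove [nbwi] add [esvv,jrinb,brdzh] -> 9 lines: bxn eenco esvv jrinb brdzh nsb mpws lvyz lvovq
Hunk 4: at line 4 remove [brdzh] add [oxyc,mkhok] -> 10 lines: bxn eenco esvv jrinb oxyc mkhok nsb mpws lvyz lvovq
Hunk 5: at line 3 remove [jrinb,oxyc] add [cjd] -> 9 lines: bxn eenco esvv cjd mkhok nsb mpws lvyz lvovq
Final line 8: lvyz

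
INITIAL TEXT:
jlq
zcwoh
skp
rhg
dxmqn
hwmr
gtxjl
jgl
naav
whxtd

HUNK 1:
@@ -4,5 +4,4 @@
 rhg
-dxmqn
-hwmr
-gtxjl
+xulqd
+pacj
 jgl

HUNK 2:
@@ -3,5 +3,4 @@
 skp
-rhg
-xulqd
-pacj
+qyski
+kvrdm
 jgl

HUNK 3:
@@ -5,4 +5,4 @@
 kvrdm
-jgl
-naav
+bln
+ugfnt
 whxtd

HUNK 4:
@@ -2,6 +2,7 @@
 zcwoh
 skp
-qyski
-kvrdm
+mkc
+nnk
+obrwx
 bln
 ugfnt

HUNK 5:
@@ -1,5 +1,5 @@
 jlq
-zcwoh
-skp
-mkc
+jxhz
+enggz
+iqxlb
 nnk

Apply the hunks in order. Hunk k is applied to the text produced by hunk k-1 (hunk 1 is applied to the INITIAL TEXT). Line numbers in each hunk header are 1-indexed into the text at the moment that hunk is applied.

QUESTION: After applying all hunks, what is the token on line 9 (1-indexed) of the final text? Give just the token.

Answer: whxtd

Derivation:
Hunk 1: at line 4 remove [dxmqn,hwmr,gtxjl] add [xulqd,pacj] -> 9 lines: jlq zcwoh skp rhg xulqd pacj jgl naav whxtd
Hunk 2: at line 3 remove [rhg,xulqd,pacj] add [qyski,kvrdm] -> 8 lines: jlq zcwoh skp qyski kvrdm jgl naav whxtd
Hunk 3: at line 5 remove [jgl,naav] add [bln,ugfnt] -> 8 lines: jlq zcwoh skp qyski kvrdm bln ugfnt whxtd
Hunk 4: at line 2 remove [qyski,kvrdm] add [mkc,nnk,obrwx] -> 9 lines: jlq zcwoh skp mkc nnk obrwx bln ugfnt whxtd
Hunk 5: at line 1 remove [zcwoh,skp,mkc] add [jxhz,enggz,iqxlb] -> 9 lines: jlq jxhz enggz iqxlb nnk obrwx bln ugfnt whxtd
Final line 9: whxtd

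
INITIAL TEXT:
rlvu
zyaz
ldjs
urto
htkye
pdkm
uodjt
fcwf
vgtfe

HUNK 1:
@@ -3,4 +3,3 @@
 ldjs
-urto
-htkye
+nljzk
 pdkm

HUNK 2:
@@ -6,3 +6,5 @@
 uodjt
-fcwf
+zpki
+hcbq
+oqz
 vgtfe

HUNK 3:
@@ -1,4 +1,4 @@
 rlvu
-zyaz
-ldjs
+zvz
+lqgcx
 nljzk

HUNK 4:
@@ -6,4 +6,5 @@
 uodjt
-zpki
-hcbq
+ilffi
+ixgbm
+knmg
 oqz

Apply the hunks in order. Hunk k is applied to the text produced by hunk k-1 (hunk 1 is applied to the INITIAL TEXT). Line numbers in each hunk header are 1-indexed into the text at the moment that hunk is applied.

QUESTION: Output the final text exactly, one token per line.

Hunk 1: at line 3 remove [urto,htkye] add [nljzk] -> 8 lines: rlvu zyaz ldjs nljzk pdkm uodjt fcwf vgtfe
Hunk 2: at line 6 remove [fcwf] add [zpki,hcbq,oqz] -> 10 lines: rlvu zyaz ldjs nljzk pdkm uodjt zpki hcbq oqz vgtfe
Hunk 3: at line 1 remove [zyaz,ldjs] add [zvz,lqgcx] -> 10 lines: rlvu zvz lqgcx nljzk pdkm uodjt zpki hcbq oqz vgtfe
Hunk 4: at line 6 remove [zpki,hcbq] add [ilffi,ixgbm,knmg] -> 11 lines: rlvu zvz lqgcx nljzk pdkm uodjt ilffi ixgbm knmg oqz vgtfe

Answer: rlvu
zvz
lqgcx
nljzk
pdkm
uodjt
ilffi
ixgbm
knmg
oqz
vgtfe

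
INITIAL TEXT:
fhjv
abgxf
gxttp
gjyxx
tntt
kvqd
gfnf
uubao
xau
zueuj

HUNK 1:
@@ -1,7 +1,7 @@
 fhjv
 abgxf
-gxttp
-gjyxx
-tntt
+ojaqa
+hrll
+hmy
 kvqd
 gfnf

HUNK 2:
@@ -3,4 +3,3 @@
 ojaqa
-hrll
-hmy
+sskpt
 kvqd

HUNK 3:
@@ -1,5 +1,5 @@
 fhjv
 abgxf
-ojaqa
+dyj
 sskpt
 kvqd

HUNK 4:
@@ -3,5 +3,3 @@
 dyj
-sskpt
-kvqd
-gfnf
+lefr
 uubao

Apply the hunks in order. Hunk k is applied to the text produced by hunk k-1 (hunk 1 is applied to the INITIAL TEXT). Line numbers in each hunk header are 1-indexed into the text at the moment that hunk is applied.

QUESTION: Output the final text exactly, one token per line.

Answer: fhjv
abgxf
dyj
lefr
uubao
xau
zueuj

Derivation:
Hunk 1: at line 1 remove [gxttp,gjyxx,tntt] add [ojaqa,hrll,hmy] -> 10 lines: fhjv abgxf ojaqa hrll hmy kvqd gfnf uubao xau zueuj
Hunk 2: at line 3 remove [hrll,hmy] add [sskpt] -> 9 lines: fhjv abgxf ojaqa sskpt kvqd gfnf uubao xau zueuj
Hunk 3: at line 1 remove [ojaqa] add [dyj] -> 9 lines: fhjv abgxf dyj sskpt kvqd gfnf uubao xau zueuj
Hunk 4: at line 3 remove [sskpt,kvqd,gfnf] add [lefr] -> 7 lines: fhjv abgxf dyj lefr uubao xau zueuj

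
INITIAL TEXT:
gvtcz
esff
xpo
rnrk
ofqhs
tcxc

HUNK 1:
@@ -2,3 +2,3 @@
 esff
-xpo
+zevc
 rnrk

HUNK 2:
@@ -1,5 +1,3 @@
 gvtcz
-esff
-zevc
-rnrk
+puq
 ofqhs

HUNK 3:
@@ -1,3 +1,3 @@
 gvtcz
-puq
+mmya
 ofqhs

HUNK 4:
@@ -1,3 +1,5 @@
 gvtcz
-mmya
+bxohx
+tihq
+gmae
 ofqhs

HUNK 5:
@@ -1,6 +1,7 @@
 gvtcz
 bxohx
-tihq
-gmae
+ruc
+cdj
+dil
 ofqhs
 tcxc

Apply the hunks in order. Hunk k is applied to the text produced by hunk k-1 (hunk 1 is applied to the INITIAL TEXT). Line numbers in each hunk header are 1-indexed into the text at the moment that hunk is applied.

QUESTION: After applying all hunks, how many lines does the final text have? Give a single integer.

Hunk 1: at line 2 remove [xpo] add [zevc] -> 6 lines: gvtcz esff zevc rnrk ofqhs tcxc
Hunk 2: at line 1 remove [esff,zevc,rnrk] add [puq] -> 4 lines: gvtcz puq ofqhs tcxc
Hunk 3: at line 1 remove [puq] add [mmya] -> 4 lines: gvtcz mmya ofqhs tcxc
Hunk 4: at line 1 remove [mmya] add [bxohx,tihq,gmae] -> 6 lines: gvtcz bxohx tihq gmae ofqhs tcxc
Hunk 5: at line 1 remove [tihq,gmae] add [ruc,cdj,dil] -> 7 lines: gvtcz bxohx ruc cdj dil ofqhs tcxc
Final line count: 7

Answer: 7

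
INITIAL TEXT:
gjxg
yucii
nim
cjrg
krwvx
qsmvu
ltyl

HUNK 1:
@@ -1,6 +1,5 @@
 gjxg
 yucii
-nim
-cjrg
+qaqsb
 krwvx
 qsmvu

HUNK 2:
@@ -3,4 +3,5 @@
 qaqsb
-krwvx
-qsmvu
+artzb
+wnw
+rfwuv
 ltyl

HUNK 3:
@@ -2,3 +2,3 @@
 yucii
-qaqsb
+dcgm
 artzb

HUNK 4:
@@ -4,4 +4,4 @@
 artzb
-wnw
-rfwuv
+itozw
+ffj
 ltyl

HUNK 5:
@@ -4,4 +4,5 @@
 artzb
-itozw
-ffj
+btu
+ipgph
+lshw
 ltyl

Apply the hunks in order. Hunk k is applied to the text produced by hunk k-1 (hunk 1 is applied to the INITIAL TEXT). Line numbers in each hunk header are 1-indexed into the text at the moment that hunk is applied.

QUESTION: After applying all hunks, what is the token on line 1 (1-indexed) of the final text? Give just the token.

Hunk 1: at line 1 remove [nim,cjrg] add [qaqsb] -> 6 lines: gjxg yucii qaqsb krwvx qsmvu ltyl
Hunk 2: at line 3 remove [krwvx,qsmvu] add [artzb,wnw,rfwuv] -> 7 lines: gjxg yucii qaqsb artzb wnw rfwuv ltyl
Hunk 3: at line 2 remove [qaqsb] add [dcgm] -> 7 lines: gjxg yucii dcgm artzb wnw rfwuv ltyl
Hunk 4: at line 4 remove [wnw,rfwuv] add [itozw,ffj] -> 7 lines: gjxg yucii dcgm artzb itozw ffj ltyl
Hunk 5: at line 4 remove [itozw,ffj] add [btu,ipgph,lshw] -> 8 lines: gjxg yucii dcgm artzb btu ipgph lshw ltyl
Final line 1: gjxg

Answer: gjxg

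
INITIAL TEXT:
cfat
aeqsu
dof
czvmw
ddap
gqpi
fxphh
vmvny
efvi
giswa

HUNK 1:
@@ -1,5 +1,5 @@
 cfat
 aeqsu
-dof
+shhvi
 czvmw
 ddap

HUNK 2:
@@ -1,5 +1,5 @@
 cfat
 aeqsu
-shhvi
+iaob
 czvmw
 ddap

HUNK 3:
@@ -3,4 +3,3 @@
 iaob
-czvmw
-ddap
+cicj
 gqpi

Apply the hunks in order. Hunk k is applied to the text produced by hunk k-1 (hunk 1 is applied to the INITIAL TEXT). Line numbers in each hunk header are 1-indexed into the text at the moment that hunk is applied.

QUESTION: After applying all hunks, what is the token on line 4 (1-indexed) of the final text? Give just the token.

Hunk 1: at line 1 remove [dof] add [shhvi] -> 10 lines: cfat aeqsu shhvi czvmw ddap gqpi fxphh vmvny efvi giswa
Hunk 2: at line 1 remove [shhvi] add [iaob] -> 10 lines: cfat aeqsu iaob czvmw ddap gqpi fxphh vmvny efvi giswa
Hunk 3: at line 3 remove [czvmw,ddap] add [cicj] -> 9 lines: cfat aeqsu iaob cicj gqpi fxphh vmvny efvi giswa
Final line 4: cicj

Answer: cicj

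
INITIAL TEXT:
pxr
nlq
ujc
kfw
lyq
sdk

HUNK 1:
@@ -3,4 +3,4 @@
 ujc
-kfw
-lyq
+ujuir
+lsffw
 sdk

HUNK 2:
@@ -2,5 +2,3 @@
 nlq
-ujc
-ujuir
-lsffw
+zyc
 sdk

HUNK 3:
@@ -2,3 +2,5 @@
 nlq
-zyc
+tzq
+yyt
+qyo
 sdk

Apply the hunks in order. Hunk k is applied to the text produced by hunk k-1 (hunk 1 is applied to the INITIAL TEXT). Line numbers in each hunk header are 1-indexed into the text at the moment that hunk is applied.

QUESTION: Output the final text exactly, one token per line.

Hunk 1: at line 3 remove [kfw,lyq] add [ujuir,lsffw] -> 6 lines: pxr nlq ujc ujuir lsffw sdk
Hunk 2: at line 2 remove [ujc,ujuir,lsffw] add [zyc] -> 4 lines: pxr nlq zyc sdk
Hunk 3: at line 2 remove [zyc] add [tzq,yyt,qyo] -> 6 lines: pxr nlq tzq yyt qyo sdk

Answer: pxr
nlq
tzq
yyt
qyo
sdk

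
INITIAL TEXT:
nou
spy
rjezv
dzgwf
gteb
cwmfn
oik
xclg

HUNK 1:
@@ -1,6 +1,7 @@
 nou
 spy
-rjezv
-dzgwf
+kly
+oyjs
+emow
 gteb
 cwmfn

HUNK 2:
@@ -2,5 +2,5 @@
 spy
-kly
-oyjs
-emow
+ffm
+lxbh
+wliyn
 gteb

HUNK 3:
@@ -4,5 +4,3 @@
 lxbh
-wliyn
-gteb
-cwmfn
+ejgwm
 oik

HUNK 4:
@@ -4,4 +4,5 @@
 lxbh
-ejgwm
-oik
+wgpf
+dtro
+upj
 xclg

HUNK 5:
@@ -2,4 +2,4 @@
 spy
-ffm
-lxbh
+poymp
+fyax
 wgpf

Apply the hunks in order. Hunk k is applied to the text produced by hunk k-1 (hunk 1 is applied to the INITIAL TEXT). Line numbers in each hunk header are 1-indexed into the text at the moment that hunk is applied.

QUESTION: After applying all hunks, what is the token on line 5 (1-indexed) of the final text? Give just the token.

Answer: wgpf

Derivation:
Hunk 1: at line 1 remove [rjezv,dzgwf] add [kly,oyjs,emow] -> 9 lines: nou spy kly oyjs emow gteb cwmfn oik xclg
Hunk 2: at line 2 remove [kly,oyjs,emow] add [ffm,lxbh,wliyn] -> 9 lines: nou spy ffm lxbh wliyn gteb cwmfn oik xclg
Hunk 3: at line 4 remove [wliyn,gteb,cwmfn] add [ejgwm] -> 7 lines: nou spy ffm lxbh ejgwm oik xclg
Hunk 4: at line 4 remove [ejgwm,oik] add [wgpf,dtro,upj] -> 8 lines: nou spy ffm lxbh wgpf dtro upj xclg
Hunk 5: at line 2 remove [ffm,lxbh] add [poymp,fyax] -> 8 lines: nou spy poymp fyax wgpf dtro upj xclg
Final line 5: wgpf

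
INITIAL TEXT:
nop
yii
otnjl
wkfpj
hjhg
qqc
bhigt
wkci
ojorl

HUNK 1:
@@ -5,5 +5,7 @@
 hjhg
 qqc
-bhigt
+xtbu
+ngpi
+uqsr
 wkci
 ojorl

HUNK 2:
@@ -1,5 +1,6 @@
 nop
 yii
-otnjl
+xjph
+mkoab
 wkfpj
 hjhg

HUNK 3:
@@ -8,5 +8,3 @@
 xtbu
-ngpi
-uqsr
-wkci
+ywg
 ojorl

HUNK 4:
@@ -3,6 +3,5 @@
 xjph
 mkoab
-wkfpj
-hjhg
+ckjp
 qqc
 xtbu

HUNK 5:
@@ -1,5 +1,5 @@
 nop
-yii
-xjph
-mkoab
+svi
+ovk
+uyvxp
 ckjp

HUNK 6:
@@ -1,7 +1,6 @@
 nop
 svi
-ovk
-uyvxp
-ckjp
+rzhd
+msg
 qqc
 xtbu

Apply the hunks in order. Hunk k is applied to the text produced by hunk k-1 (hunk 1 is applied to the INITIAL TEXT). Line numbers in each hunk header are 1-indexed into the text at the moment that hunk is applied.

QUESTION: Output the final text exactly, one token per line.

Answer: nop
svi
rzhd
msg
qqc
xtbu
ywg
ojorl

Derivation:
Hunk 1: at line 5 remove [bhigt] add [xtbu,ngpi,uqsr] -> 11 lines: nop yii otnjl wkfpj hjhg qqc xtbu ngpi uqsr wkci ojorl
Hunk 2: at line 1 remove [otnjl] add [xjph,mkoab] -> 12 lines: nop yii xjph mkoab wkfpj hjhg qqc xtbu ngpi uqsr wkci ojorl
Hunk 3: at line 8 remove [ngpi,uqsr,wkci] add [ywg] -> 10 lines: nop yii xjph mkoab wkfpj hjhg qqc xtbu ywg ojorl
Hunk 4: at line 3 remove [wkfpj,hjhg] add [ckjp] -> 9 lines: nop yii xjph mkoab ckjp qqc xtbu ywg ojorl
Hunk 5: at line 1 remove [yii,xjph,mkoab] add [svi,ovk,uyvxp] -> 9 lines: nop svi ovk uyvxp ckjp qqc xtbu ywg ojorl
Hunk 6: at line 1 remove [ovk,uyvxp,ckjp] add [rzhd,msg] -> 8 lines: nop svi rzhd msg qqc xtbu ywg ojorl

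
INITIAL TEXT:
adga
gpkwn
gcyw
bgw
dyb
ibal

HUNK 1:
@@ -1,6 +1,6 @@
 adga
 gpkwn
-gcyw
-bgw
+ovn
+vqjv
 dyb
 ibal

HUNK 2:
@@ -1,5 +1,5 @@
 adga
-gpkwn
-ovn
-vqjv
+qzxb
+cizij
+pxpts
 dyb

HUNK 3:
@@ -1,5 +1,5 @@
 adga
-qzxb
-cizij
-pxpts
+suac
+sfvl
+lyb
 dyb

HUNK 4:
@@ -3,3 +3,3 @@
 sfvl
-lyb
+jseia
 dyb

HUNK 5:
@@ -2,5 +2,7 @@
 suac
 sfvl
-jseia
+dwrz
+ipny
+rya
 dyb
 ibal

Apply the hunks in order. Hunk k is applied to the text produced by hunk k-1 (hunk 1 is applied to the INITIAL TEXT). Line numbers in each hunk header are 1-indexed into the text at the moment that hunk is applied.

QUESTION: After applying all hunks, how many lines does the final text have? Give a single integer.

Answer: 8

Derivation:
Hunk 1: at line 1 remove [gcyw,bgw] add [ovn,vqjv] -> 6 lines: adga gpkwn ovn vqjv dyb ibal
Hunk 2: at line 1 remove [gpkwn,ovn,vqjv] add [qzxb,cizij,pxpts] -> 6 lines: adga qzxb cizij pxpts dyb ibal
Hunk 3: at line 1 remove [qzxb,cizij,pxpts] add [suac,sfvl,lyb] -> 6 lines: adga suac sfvl lyb dyb ibal
Hunk 4: at line 3 remove [lyb] add [jseia] -> 6 lines: adga suac sfvl jseia dyb ibal
Hunk 5: at line 2 remove [jseia] add [dwrz,ipny,rya] -> 8 lines: adga suac sfvl dwrz ipny rya dyb ibal
Final line count: 8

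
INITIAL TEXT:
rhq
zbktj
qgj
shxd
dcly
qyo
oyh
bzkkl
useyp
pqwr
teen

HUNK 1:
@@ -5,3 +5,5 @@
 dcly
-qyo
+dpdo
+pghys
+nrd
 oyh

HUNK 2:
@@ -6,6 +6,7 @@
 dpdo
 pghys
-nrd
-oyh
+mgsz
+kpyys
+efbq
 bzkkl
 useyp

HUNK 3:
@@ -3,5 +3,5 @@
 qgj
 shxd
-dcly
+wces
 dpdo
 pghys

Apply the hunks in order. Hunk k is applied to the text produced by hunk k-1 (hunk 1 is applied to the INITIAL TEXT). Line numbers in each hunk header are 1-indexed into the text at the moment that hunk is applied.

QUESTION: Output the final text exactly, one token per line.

Answer: rhq
zbktj
qgj
shxd
wces
dpdo
pghys
mgsz
kpyys
efbq
bzkkl
useyp
pqwr
teen

Derivation:
Hunk 1: at line 5 remove [qyo] add [dpdo,pghys,nrd] -> 13 lines: rhq zbktj qgj shxd dcly dpdo pghys nrd oyh bzkkl useyp pqwr teen
Hunk 2: at line 6 remove [nrd,oyh] add [mgsz,kpyys,efbq] -> 14 lines: rhq zbktj qgj shxd dcly dpdo pghys mgsz kpyys efbq bzkkl useyp pqwr teen
Hunk 3: at line 3 remove [dcly] add [wces] -> 14 lines: rhq zbktj qgj shxd wces dpdo pghys mgsz kpyys efbq bzkkl useyp pqwr teen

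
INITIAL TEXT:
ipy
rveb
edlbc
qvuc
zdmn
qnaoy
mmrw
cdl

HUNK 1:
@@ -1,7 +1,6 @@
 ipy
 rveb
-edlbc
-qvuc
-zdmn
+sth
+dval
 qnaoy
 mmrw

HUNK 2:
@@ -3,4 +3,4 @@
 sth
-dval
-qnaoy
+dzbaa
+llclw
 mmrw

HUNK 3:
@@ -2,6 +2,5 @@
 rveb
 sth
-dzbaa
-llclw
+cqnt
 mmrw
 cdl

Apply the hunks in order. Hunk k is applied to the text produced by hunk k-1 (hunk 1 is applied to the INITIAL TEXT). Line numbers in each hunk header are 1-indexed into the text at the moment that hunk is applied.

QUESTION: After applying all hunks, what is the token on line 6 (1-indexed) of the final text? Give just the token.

Answer: cdl

Derivation:
Hunk 1: at line 1 remove [edlbc,qvuc,zdmn] add [sth,dval] -> 7 lines: ipy rveb sth dval qnaoy mmrw cdl
Hunk 2: at line 3 remove [dval,qnaoy] add [dzbaa,llclw] -> 7 lines: ipy rveb sth dzbaa llclw mmrw cdl
Hunk 3: at line 2 remove [dzbaa,llclw] add [cqnt] -> 6 lines: ipy rveb sth cqnt mmrw cdl
Final line 6: cdl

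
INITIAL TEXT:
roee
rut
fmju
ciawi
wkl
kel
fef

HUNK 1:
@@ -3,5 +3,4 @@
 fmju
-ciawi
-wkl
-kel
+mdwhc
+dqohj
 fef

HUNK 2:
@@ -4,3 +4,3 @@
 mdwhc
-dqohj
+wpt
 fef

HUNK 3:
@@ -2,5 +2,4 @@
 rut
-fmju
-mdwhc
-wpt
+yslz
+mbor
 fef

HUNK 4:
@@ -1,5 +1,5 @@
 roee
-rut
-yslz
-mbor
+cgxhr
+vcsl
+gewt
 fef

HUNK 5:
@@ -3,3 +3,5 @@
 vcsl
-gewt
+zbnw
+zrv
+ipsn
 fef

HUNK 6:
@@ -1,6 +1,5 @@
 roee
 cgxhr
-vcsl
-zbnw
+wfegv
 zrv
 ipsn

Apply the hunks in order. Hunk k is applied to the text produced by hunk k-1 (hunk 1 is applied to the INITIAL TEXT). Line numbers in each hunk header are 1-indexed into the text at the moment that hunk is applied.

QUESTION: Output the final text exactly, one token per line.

Answer: roee
cgxhr
wfegv
zrv
ipsn
fef

Derivation:
Hunk 1: at line 3 remove [ciawi,wkl,kel] add [mdwhc,dqohj] -> 6 lines: roee rut fmju mdwhc dqohj fef
Hunk 2: at line 4 remove [dqohj] add [wpt] -> 6 lines: roee rut fmju mdwhc wpt fef
Hunk 3: at line 2 remove [fmju,mdwhc,wpt] add [yslz,mbor] -> 5 lines: roee rut yslz mbor fef
Hunk 4: at line 1 remove [rut,yslz,mbor] add [cgxhr,vcsl,gewt] -> 5 lines: roee cgxhr vcsl gewt fef
Hunk 5: at line 3 remove [gewt] add [zbnw,zrv,ipsn] -> 7 lines: roee cgxhr vcsl zbnw zrv ipsn fef
Hunk 6: at line 1 remove [vcsl,zbnw] add [wfegv] -> 6 lines: roee cgxhr wfegv zrv ipsn fef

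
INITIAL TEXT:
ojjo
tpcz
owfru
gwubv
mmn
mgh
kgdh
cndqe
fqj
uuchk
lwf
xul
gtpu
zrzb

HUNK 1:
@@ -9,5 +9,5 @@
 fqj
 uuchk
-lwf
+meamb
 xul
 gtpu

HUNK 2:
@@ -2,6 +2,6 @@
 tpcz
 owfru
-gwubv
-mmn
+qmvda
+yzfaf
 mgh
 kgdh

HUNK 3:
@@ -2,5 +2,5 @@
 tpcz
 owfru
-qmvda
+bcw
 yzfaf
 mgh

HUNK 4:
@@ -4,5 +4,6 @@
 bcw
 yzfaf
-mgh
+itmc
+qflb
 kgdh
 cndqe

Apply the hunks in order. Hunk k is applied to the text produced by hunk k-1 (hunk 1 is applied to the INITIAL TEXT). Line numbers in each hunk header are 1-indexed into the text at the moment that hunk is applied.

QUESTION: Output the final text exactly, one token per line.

Answer: ojjo
tpcz
owfru
bcw
yzfaf
itmc
qflb
kgdh
cndqe
fqj
uuchk
meamb
xul
gtpu
zrzb

Derivation:
Hunk 1: at line 9 remove [lwf] add [meamb] -> 14 lines: ojjo tpcz owfru gwubv mmn mgh kgdh cndqe fqj uuchk meamb xul gtpu zrzb
Hunk 2: at line 2 remove [gwubv,mmn] add [qmvda,yzfaf] -> 14 lines: ojjo tpcz owfru qmvda yzfaf mgh kgdh cndqe fqj uuchk meamb xul gtpu zrzb
Hunk 3: at line 2 remove [qmvda] add [bcw] -> 14 lines: ojjo tpcz owfru bcw yzfaf mgh kgdh cndqe fqj uuchk meamb xul gtpu zrzb
Hunk 4: at line 4 remove [mgh] add [itmc,qflb] -> 15 lines: ojjo tpcz owfru bcw yzfaf itmc qflb kgdh cndqe fqj uuchk meamb xul gtpu zrzb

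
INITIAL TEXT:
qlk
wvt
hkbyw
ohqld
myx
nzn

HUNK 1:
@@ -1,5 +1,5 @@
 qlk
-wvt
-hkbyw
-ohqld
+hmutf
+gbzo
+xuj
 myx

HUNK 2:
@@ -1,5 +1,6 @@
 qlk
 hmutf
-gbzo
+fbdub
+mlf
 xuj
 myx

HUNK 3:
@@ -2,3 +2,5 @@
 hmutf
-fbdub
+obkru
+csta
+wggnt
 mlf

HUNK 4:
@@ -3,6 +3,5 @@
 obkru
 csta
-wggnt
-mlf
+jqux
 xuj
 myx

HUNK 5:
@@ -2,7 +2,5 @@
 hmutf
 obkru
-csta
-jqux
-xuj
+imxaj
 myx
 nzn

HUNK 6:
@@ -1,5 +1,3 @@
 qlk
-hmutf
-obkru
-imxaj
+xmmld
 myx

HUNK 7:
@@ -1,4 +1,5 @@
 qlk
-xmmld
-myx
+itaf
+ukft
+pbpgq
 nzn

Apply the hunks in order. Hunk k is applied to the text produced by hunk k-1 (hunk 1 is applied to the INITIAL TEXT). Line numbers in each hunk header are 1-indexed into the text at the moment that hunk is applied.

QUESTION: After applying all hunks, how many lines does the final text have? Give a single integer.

Hunk 1: at line 1 remove [wvt,hkbyw,ohqld] add [hmutf,gbzo,xuj] -> 6 lines: qlk hmutf gbzo xuj myx nzn
Hunk 2: at line 1 remove [gbzo] add [fbdub,mlf] -> 7 lines: qlk hmutf fbdub mlf xuj myx nzn
Hunk 3: at line 2 remove [fbdub] add [obkru,csta,wggnt] -> 9 lines: qlk hmutf obkru csta wggnt mlf xuj myx nzn
Hunk 4: at line 3 remove [wggnt,mlf] add [jqux] -> 8 lines: qlk hmutf obkru csta jqux xuj myx nzn
Hunk 5: at line 2 remove [csta,jqux,xuj] add [imxaj] -> 6 lines: qlk hmutf obkru imxaj myx nzn
Hunk 6: at line 1 remove [hmutf,obkru,imxaj] add [xmmld] -> 4 lines: qlk xmmld myx nzn
Hunk 7: at line 1 remove [xmmld,myx] add [itaf,ukft,pbpgq] -> 5 lines: qlk itaf ukft pbpgq nzn
Final line count: 5

Answer: 5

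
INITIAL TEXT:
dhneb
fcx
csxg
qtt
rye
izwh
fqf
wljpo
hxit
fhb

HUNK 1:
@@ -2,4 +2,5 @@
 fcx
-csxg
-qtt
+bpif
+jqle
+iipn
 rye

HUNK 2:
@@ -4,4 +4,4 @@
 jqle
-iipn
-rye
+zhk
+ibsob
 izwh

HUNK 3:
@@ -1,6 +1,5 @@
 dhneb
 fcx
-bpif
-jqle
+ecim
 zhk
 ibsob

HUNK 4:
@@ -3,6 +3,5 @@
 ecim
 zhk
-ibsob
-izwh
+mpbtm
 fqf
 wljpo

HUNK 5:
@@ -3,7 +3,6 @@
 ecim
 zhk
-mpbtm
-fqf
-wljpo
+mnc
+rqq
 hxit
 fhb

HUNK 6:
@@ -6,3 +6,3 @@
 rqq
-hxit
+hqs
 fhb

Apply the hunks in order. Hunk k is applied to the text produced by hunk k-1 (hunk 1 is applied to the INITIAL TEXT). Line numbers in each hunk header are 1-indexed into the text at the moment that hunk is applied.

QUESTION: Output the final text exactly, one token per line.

Answer: dhneb
fcx
ecim
zhk
mnc
rqq
hqs
fhb

Derivation:
Hunk 1: at line 2 remove [csxg,qtt] add [bpif,jqle,iipn] -> 11 lines: dhneb fcx bpif jqle iipn rye izwh fqf wljpo hxit fhb
Hunk 2: at line 4 remove [iipn,rye] add [zhk,ibsob] -> 11 lines: dhneb fcx bpif jqle zhk ibsob izwh fqf wljpo hxit fhb
Hunk 3: at line 1 remove [bpif,jqle] add [ecim] -> 10 lines: dhneb fcx ecim zhk ibsob izwh fqf wljpo hxit fhb
Hunk 4: at line 3 remove [ibsob,izwh] add [mpbtm] -> 9 lines: dhneb fcx ecim zhk mpbtm fqf wljpo hxit fhb
Hunk 5: at line 3 remove [mpbtm,fqf,wljpo] add [mnc,rqq] -> 8 lines: dhneb fcx ecim zhk mnc rqq hxit fhb
Hunk 6: at line 6 remove [hxit] add [hqs] -> 8 lines: dhneb fcx ecim zhk mnc rqq hqs fhb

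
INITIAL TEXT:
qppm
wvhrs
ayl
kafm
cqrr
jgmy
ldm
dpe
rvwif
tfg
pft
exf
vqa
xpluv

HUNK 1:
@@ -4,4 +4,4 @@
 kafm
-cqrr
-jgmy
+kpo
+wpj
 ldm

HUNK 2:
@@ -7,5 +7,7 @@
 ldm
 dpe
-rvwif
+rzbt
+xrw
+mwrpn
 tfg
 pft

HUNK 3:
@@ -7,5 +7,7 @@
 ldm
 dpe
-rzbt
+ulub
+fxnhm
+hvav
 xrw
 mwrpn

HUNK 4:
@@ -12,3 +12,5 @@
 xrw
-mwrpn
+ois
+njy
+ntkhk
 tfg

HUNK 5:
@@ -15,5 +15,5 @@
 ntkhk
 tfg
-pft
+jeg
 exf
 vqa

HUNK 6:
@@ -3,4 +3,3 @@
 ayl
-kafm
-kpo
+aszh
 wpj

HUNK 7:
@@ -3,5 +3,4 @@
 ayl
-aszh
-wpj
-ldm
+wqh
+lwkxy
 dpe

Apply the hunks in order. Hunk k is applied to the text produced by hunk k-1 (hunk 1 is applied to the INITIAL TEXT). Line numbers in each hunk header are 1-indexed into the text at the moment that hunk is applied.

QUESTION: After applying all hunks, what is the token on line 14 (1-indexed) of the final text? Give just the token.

Answer: tfg

Derivation:
Hunk 1: at line 4 remove [cqrr,jgmy] add [kpo,wpj] -> 14 lines: qppm wvhrs ayl kafm kpo wpj ldm dpe rvwif tfg pft exf vqa xpluv
Hunk 2: at line 7 remove [rvwif] add [rzbt,xrw,mwrpn] -> 16 lines: qppm wvhrs ayl kafm kpo wpj ldm dpe rzbt xrw mwrpn tfg pft exf vqa xpluv
Hunk 3: at line 7 remove [rzbt] add [ulub,fxnhm,hvav] -> 18 lines: qppm wvhrs ayl kafm kpo wpj ldm dpe ulub fxnhm hvav xrw mwrpn tfg pft exf vqa xpluv
Hunk 4: at line 12 remove [mwrpn] add [ois,njy,ntkhk] -> 20 lines: qppm wvhrs ayl kafm kpo wpj ldm dpe ulub fxnhm hvav xrw ois njy ntkhk tfg pft exf vqa xpluv
Hunk 5: at line 15 remove [pft] add [jeg] -> 20 lines: qppm wvhrs ayl kafm kpo wpj ldm dpe ulub fxnhm hvav xrw ois njy ntkhk tfg jeg exf vqa xpluv
Hunk 6: at line 3 remove [kafm,kpo] add [aszh] -> 19 lines: qppm wvhrs ayl aszh wpj ldm dpe ulub fxnhm hvav xrw ois njy ntkhk tfg jeg exf vqa xpluv
Hunk 7: at line 3 remove [aszh,wpj,ldm] add [wqh,lwkxy] -> 18 lines: qppm wvhrs ayl wqh lwkxy dpe ulub fxnhm hvav xrw ois njy ntkhk tfg jeg exf vqa xpluv
Final line 14: tfg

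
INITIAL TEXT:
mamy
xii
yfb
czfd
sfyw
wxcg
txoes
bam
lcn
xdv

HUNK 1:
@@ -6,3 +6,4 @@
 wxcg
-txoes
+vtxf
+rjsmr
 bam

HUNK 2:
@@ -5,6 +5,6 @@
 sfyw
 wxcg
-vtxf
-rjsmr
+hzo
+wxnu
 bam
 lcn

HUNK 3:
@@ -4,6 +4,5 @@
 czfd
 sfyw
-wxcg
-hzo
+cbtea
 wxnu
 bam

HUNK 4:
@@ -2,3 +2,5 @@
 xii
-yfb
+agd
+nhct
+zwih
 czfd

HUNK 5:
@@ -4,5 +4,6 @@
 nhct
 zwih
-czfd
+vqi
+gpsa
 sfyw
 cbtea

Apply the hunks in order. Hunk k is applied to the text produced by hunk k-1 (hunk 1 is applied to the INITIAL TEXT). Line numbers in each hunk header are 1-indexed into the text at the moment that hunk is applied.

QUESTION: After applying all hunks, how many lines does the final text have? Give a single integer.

Answer: 13

Derivation:
Hunk 1: at line 6 remove [txoes] add [vtxf,rjsmr] -> 11 lines: mamy xii yfb czfd sfyw wxcg vtxf rjsmr bam lcn xdv
Hunk 2: at line 5 remove [vtxf,rjsmr] add [hzo,wxnu] -> 11 lines: mamy xii yfb czfd sfyw wxcg hzo wxnu bam lcn xdv
Hunk 3: at line 4 remove [wxcg,hzo] add [cbtea] -> 10 lines: mamy xii yfb czfd sfyw cbtea wxnu bam lcn xdv
Hunk 4: at line 2 remove [yfb] add [agd,nhct,zwih] -> 12 lines: mamy xii agd nhct zwih czfd sfyw cbtea wxnu bam lcn xdv
Hunk 5: at line 4 remove [czfd] add [vqi,gpsa] -> 13 lines: mamy xii agd nhct zwih vqi gpsa sfyw cbtea wxnu bam lcn xdv
Final line count: 13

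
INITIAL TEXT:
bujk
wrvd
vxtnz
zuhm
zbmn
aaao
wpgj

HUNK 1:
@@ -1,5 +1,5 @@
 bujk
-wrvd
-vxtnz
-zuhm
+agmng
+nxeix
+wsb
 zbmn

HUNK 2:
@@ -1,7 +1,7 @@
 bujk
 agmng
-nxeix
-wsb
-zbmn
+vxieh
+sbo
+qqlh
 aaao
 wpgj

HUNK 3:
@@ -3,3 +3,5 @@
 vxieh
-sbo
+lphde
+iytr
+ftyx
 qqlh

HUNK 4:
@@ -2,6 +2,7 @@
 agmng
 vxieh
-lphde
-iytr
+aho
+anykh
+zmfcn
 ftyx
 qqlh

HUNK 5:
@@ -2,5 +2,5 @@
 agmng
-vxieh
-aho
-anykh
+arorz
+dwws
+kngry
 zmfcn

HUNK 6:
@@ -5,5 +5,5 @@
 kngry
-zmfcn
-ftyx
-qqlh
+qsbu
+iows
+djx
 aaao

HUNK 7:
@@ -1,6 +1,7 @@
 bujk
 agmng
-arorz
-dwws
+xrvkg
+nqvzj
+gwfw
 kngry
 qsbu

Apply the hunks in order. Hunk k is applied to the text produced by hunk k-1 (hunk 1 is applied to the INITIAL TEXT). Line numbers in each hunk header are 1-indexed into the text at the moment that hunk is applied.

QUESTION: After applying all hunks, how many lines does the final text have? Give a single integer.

Hunk 1: at line 1 remove [wrvd,vxtnz,zuhm] add [agmng,nxeix,wsb] -> 7 lines: bujk agmng nxeix wsb zbmn aaao wpgj
Hunk 2: at line 1 remove [nxeix,wsb,zbmn] add [vxieh,sbo,qqlh] -> 7 lines: bujk agmng vxieh sbo qqlh aaao wpgj
Hunk 3: at line 3 remove [sbo] add [lphde,iytr,ftyx] -> 9 lines: bujk agmng vxieh lphde iytr ftyx qqlh aaao wpgj
Hunk 4: at line 2 remove [lphde,iytr] add [aho,anykh,zmfcn] -> 10 lines: bujk agmng vxieh aho anykh zmfcn ftyx qqlh aaao wpgj
Hunk 5: at line 2 remove [vxieh,aho,anykh] add [arorz,dwws,kngry] -> 10 lines: bujk agmng arorz dwws kngry zmfcn ftyx qqlh aaao wpgj
Hunk 6: at line 5 remove [zmfcn,ftyx,qqlh] add [qsbu,iows,djx] -> 10 lines: bujk agmng arorz dwws kngry qsbu iows djx aaao wpgj
Hunk 7: at line 1 remove [arorz,dwws] add [xrvkg,nqvzj,gwfw] -> 11 lines: bujk agmng xrvkg nqvzj gwfw kngry qsbu iows djx aaao wpgj
Final line count: 11

Answer: 11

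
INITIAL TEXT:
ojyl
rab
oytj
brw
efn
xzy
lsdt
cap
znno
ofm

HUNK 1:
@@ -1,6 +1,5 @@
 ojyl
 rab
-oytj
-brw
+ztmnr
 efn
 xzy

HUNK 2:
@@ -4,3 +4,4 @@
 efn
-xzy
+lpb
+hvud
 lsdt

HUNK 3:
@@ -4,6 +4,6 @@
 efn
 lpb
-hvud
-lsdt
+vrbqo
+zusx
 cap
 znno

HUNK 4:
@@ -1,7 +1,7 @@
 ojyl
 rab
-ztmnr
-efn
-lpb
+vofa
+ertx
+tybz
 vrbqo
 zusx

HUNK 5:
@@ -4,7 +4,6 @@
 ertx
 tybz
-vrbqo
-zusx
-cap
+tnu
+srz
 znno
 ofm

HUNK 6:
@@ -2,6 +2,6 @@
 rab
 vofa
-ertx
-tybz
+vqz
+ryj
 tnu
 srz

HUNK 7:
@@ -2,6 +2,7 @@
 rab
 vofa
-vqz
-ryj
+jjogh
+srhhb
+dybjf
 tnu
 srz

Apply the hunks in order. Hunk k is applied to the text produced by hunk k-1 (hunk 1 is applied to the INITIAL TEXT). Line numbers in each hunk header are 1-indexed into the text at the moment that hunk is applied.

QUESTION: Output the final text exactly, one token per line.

Hunk 1: at line 1 remove [oytj,brw] add [ztmnr] -> 9 lines: ojyl rab ztmnr efn xzy lsdt cap znno ofm
Hunk 2: at line 4 remove [xzy] add [lpb,hvud] -> 10 lines: ojyl rab ztmnr efn lpb hvud lsdt cap znno ofm
Hunk 3: at line 4 remove [hvud,lsdt] add [vrbqo,zusx] -> 10 lines: ojyl rab ztmnr efn lpb vrbqo zusx cap znno ofm
Hunk 4: at line 1 remove [ztmnr,efn,lpb] add [vofa,ertx,tybz] -> 10 lines: ojyl rab vofa ertx tybz vrbqo zusx cap znno ofm
Hunk 5: at line 4 remove [vrbqo,zusx,cap] add [tnu,srz] -> 9 lines: ojyl rab vofa ertx tybz tnu srz znno ofm
Hunk 6: at line 2 remove [ertx,tybz] add [vqz,ryj] -> 9 lines: ojyl rab vofa vqz ryj tnu srz znno ofm
Hunk 7: at line 2 remove [vqz,ryj] add [jjogh,srhhb,dybjf] -> 10 lines: ojyl rab vofa jjogh srhhb dybjf tnu srz znno ofm

Answer: ojyl
rab
vofa
jjogh
srhhb
dybjf
tnu
srz
znno
ofm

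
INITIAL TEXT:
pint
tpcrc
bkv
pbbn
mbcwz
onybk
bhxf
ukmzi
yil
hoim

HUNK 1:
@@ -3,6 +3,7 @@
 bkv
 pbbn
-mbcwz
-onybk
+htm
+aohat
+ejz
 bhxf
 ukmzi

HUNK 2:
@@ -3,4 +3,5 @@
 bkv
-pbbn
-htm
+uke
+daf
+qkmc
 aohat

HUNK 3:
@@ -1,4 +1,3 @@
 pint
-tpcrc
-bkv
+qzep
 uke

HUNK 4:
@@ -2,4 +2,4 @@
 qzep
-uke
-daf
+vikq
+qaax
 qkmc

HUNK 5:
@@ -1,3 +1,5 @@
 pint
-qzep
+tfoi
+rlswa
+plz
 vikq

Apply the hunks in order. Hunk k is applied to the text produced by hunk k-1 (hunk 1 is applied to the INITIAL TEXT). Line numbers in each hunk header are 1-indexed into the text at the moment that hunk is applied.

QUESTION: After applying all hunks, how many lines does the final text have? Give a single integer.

Hunk 1: at line 3 remove [mbcwz,onybk] add [htm,aohat,ejz] -> 11 lines: pint tpcrc bkv pbbn htm aohat ejz bhxf ukmzi yil hoim
Hunk 2: at line 3 remove [pbbn,htm] add [uke,daf,qkmc] -> 12 lines: pint tpcrc bkv uke daf qkmc aohat ejz bhxf ukmzi yil hoim
Hunk 3: at line 1 remove [tpcrc,bkv] add [qzep] -> 11 lines: pint qzep uke daf qkmc aohat ejz bhxf ukmzi yil hoim
Hunk 4: at line 2 remove [uke,daf] add [vikq,qaax] -> 11 lines: pint qzep vikq qaax qkmc aohat ejz bhxf ukmzi yil hoim
Hunk 5: at line 1 remove [qzep] add [tfoi,rlswa,plz] -> 13 lines: pint tfoi rlswa plz vikq qaax qkmc aohat ejz bhxf ukmzi yil hoim
Final line count: 13

Answer: 13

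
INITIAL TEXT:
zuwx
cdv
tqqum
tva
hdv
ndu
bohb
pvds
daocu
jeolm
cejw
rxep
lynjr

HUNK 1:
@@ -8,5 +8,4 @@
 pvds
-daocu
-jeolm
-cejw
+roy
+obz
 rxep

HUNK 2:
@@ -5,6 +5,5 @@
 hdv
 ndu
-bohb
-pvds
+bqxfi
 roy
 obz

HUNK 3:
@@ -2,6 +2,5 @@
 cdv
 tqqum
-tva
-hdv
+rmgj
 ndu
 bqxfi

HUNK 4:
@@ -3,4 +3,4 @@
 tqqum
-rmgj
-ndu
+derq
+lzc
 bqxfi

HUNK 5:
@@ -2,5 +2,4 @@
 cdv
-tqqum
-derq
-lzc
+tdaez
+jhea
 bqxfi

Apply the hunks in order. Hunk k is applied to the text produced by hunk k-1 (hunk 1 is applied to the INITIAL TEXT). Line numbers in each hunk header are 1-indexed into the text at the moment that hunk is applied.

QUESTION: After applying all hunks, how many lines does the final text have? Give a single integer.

Answer: 9

Derivation:
Hunk 1: at line 8 remove [daocu,jeolm,cejw] add [roy,obz] -> 12 lines: zuwx cdv tqqum tva hdv ndu bohb pvds roy obz rxep lynjr
Hunk 2: at line 5 remove [bohb,pvds] add [bqxfi] -> 11 lines: zuwx cdv tqqum tva hdv ndu bqxfi roy obz rxep lynjr
Hunk 3: at line 2 remove [tva,hdv] add [rmgj] -> 10 lines: zuwx cdv tqqum rmgj ndu bqxfi roy obz rxep lynjr
Hunk 4: at line 3 remove [rmgj,ndu] add [derq,lzc] -> 10 lines: zuwx cdv tqqum derq lzc bqxfi roy obz rxep lynjr
Hunk 5: at line 2 remove [tqqum,derq,lzc] add [tdaez,jhea] -> 9 lines: zuwx cdv tdaez jhea bqxfi roy obz rxep lynjr
Final line count: 9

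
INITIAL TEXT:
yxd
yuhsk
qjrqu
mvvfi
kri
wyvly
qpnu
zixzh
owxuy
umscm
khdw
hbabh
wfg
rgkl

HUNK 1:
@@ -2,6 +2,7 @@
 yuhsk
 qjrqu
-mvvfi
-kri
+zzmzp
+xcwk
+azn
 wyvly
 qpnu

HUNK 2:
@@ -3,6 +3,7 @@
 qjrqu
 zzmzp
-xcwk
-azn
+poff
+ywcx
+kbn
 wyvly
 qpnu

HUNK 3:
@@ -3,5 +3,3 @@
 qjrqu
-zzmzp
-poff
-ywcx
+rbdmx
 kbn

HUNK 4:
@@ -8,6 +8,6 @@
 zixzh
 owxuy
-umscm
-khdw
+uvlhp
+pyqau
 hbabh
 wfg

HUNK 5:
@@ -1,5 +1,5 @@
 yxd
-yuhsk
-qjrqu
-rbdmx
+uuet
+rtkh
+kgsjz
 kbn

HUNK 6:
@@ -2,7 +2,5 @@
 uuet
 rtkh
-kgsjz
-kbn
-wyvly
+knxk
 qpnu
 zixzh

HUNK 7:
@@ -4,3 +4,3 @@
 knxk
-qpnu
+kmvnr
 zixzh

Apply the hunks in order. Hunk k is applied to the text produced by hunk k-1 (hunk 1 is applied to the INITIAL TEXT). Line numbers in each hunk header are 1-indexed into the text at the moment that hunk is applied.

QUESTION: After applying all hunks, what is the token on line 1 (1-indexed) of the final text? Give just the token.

Hunk 1: at line 2 remove [mvvfi,kri] add [zzmzp,xcwk,azn] -> 15 lines: yxd yuhsk qjrqu zzmzp xcwk azn wyvly qpnu zixzh owxuy umscm khdw hbabh wfg rgkl
Hunk 2: at line 3 remove [xcwk,azn] add [poff,ywcx,kbn] -> 16 lines: yxd yuhsk qjrqu zzmzp poff ywcx kbn wyvly qpnu zixzh owxuy umscm khdw hbabh wfg rgkl
Hunk 3: at line 3 remove [zzmzp,poff,ywcx] add [rbdmx] -> 14 lines: yxd yuhsk qjrqu rbdmx kbn wyvly qpnu zixzh owxuy umscm khdw hbabh wfg rgkl
Hunk 4: at line 8 remove [umscm,khdw] add [uvlhp,pyqau] -> 14 lines: yxd yuhsk qjrqu rbdmx kbn wyvly qpnu zixzh owxuy uvlhp pyqau hbabh wfg rgkl
Hunk 5: at line 1 remove [yuhsk,qjrqu,rbdmx] add [uuet,rtkh,kgsjz] -> 14 lines: yxd uuet rtkh kgsjz kbn wyvly qpnu zixzh owxuy uvlhp pyqau hbabh wfg rgkl
Hunk 6: at line 2 remove [kgsjz,kbn,wyvly] add [knxk] -> 12 lines: yxd uuet rtkh knxk qpnu zixzh owxuy uvlhp pyqau hbabh wfg rgkl
Hunk 7: at line 4 remove [qpnu] add [kmvnr] -> 12 lines: yxd uuet rtkh knxk kmvnr zixzh owxuy uvlhp pyqau hbabh wfg rgkl
Final line 1: yxd

Answer: yxd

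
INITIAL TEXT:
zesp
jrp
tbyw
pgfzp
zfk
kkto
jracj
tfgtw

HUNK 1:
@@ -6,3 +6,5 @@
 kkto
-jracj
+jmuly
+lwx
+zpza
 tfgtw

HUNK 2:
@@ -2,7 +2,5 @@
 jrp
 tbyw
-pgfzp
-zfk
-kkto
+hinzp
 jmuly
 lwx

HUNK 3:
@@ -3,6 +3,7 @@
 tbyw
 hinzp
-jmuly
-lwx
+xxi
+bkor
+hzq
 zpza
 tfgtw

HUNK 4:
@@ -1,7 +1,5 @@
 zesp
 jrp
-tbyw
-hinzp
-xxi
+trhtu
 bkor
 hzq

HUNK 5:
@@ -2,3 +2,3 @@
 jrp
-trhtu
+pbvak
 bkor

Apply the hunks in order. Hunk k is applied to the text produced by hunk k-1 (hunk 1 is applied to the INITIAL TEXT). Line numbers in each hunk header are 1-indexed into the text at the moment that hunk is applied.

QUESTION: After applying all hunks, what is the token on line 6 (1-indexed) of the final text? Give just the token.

Answer: zpza

Derivation:
Hunk 1: at line 6 remove [jracj] add [jmuly,lwx,zpza] -> 10 lines: zesp jrp tbyw pgfzp zfk kkto jmuly lwx zpza tfgtw
Hunk 2: at line 2 remove [pgfzp,zfk,kkto] add [hinzp] -> 8 lines: zesp jrp tbyw hinzp jmuly lwx zpza tfgtw
Hunk 3: at line 3 remove [jmuly,lwx] add [xxi,bkor,hzq] -> 9 lines: zesp jrp tbyw hinzp xxi bkor hzq zpza tfgtw
Hunk 4: at line 1 remove [tbyw,hinzp,xxi] add [trhtu] -> 7 lines: zesp jrp trhtu bkor hzq zpza tfgtw
Hunk 5: at line 2 remove [trhtu] add [pbvak] -> 7 lines: zesp jrp pbvak bkor hzq zpza tfgtw
Final line 6: zpza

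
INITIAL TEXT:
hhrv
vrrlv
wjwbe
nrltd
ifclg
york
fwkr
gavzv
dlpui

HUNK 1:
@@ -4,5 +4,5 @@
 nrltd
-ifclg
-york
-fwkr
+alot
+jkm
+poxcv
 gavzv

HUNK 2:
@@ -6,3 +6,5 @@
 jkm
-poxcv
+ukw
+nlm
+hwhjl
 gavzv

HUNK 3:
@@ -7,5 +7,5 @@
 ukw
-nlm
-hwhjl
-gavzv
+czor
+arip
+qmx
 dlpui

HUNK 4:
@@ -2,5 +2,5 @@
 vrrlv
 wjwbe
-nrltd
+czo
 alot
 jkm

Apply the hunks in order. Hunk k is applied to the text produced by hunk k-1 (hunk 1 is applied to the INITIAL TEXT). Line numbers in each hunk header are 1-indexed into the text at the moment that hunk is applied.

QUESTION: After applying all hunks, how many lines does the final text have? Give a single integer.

Hunk 1: at line 4 remove [ifclg,york,fwkr] add [alot,jkm,poxcv] -> 9 lines: hhrv vrrlv wjwbe nrltd alot jkm poxcv gavzv dlpui
Hunk 2: at line 6 remove [poxcv] add [ukw,nlm,hwhjl] -> 11 lines: hhrv vrrlv wjwbe nrltd alot jkm ukw nlm hwhjl gavzv dlpui
Hunk 3: at line 7 remove [nlm,hwhjl,gavzv] add [czor,arip,qmx] -> 11 lines: hhrv vrrlv wjwbe nrltd alot jkm ukw czor arip qmx dlpui
Hunk 4: at line 2 remove [nrltd] add [czo] -> 11 lines: hhrv vrrlv wjwbe czo alot jkm ukw czor arip qmx dlpui
Final line count: 11

Answer: 11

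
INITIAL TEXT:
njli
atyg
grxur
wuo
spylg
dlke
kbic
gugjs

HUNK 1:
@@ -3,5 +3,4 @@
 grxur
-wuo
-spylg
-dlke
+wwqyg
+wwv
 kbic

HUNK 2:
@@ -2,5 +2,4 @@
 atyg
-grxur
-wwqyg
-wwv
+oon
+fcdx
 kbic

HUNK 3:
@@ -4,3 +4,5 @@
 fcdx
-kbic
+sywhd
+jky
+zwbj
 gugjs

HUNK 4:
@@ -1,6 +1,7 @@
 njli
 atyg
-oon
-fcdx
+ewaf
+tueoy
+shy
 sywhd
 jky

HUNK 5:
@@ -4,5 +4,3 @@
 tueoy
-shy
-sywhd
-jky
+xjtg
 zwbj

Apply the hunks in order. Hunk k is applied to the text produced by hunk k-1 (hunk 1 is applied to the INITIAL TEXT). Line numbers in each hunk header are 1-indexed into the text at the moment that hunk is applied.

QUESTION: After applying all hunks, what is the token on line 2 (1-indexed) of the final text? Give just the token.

Hunk 1: at line 3 remove [wuo,spylg,dlke] add [wwqyg,wwv] -> 7 lines: njli atyg grxur wwqyg wwv kbic gugjs
Hunk 2: at line 2 remove [grxur,wwqyg,wwv] add [oon,fcdx] -> 6 lines: njli atyg oon fcdx kbic gugjs
Hunk 3: at line 4 remove [kbic] add [sywhd,jky,zwbj] -> 8 lines: njli atyg oon fcdx sywhd jky zwbj gugjs
Hunk 4: at line 1 remove [oon,fcdx] add [ewaf,tueoy,shy] -> 9 lines: njli atyg ewaf tueoy shy sywhd jky zwbj gugjs
Hunk 5: at line 4 remove [shy,sywhd,jky] add [xjtg] -> 7 lines: njli atyg ewaf tueoy xjtg zwbj gugjs
Final line 2: atyg

Answer: atyg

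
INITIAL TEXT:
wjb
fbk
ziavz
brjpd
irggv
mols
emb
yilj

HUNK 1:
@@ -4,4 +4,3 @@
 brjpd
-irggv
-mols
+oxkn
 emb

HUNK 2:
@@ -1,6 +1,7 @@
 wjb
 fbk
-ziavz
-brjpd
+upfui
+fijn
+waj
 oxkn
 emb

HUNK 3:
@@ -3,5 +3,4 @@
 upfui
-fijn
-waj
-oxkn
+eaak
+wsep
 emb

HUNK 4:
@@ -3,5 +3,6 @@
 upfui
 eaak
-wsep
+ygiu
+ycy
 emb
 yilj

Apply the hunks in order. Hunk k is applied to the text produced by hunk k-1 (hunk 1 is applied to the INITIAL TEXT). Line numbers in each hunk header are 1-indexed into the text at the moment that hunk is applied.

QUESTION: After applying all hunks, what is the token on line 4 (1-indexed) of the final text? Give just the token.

Answer: eaak

Derivation:
Hunk 1: at line 4 remove [irggv,mols] add [oxkn] -> 7 lines: wjb fbk ziavz brjpd oxkn emb yilj
Hunk 2: at line 1 remove [ziavz,brjpd] add [upfui,fijn,waj] -> 8 lines: wjb fbk upfui fijn waj oxkn emb yilj
Hunk 3: at line 3 remove [fijn,waj,oxkn] add [eaak,wsep] -> 7 lines: wjb fbk upfui eaak wsep emb yilj
Hunk 4: at line 3 remove [wsep] add [ygiu,ycy] -> 8 lines: wjb fbk upfui eaak ygiu ycy emb yilj
Final line 4: eaak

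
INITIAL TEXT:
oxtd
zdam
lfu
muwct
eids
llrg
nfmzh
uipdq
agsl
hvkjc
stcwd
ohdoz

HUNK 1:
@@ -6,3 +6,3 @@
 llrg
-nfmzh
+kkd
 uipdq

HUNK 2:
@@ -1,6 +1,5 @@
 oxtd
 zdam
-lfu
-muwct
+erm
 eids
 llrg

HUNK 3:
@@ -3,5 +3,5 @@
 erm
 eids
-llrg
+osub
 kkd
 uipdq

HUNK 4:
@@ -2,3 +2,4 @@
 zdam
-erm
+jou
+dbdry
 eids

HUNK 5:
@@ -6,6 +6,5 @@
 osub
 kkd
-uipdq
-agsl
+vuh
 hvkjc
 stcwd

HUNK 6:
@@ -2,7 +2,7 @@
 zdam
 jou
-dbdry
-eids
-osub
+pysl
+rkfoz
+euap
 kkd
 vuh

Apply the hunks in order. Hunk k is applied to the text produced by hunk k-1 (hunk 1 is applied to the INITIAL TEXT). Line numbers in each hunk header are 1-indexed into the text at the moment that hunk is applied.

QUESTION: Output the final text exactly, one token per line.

Hunk 1: at line 6 remove [nfmzh] add [kkd] -> 12 lines: oxtd zdam lfu muwct eids llrg kkd uipdq agsl hvkjc stcwd ohdoz
Hunk 2: at line 1 remove [lfu,muwct] add [erm] -> 11 lines: oxtd zdam erm eids llrg kkd uipdq agsl hvkjc stcwd ohdoz
Hunk 3: at line 3 remove [llrg] add [osub] -> 11 lines: oxtd zdam erm eids osub kkd uipdq agsl hvkjc stcwd ohdoz
Hunk 4: at line 2 remove [erm] add [jou,dbdry] -> 12 lines: oxtd zdam jou dbdry eids osub kkd uipdq agsl hvkjc stcwd ohdoz
Hunk 5: at line 6 remove [uipdq,agsl] add [vuh] -> 11 lines: oxtd zdam jou dbdry eids osub kkd vuh hvkjc stcwd ohdoz
Hunk 6: at line 2 remove [dbdry,eids,osub] add [pysl,rkfoz,euap] -> 11 lines: oxtd zdam jou pysl rkfoz euap kkd vuh hvkjc stcwd ohdoz

Answer: oxtd
zdam
jou
pysl
rkfoz
euap
kkd
vuh
hvkjc
stcwd
ohdoz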